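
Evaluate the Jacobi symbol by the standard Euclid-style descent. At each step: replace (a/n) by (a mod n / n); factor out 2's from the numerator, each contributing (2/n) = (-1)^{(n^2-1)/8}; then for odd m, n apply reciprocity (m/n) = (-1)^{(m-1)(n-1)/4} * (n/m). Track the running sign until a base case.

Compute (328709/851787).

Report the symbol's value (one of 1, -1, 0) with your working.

reciprocity: (328709/851787) = +1·(851787/328709) since 328709 mod 4 = 1, 851787 mod 4 = 3; sign now +1
(851787/328709) = (194369/328709)   [reduce mod 328709]
reciprocity: (194369/328709) = +1·(328709/194369) since 194369 mod 4 = 1, 328709 mod 4 = 1; sign now +1
(328709/194369) = (134340/194369)   [reduce mod 194369]
134340 = 2^2·33585; (2/194369) = +1 since 194369 mod 8 = 1, so (134340/194369) = (+1)^2·(33585/194369); sign now +1
reciprocity: (33585/194369) = +1·(194369/33585) since 33585 mod 4 = 1, 194369 mod 4 = 1; sign now +1
(194369/33585) = (26444/33585)   [reduce mod 33585]
26444 = 2^2·6611; (2/33585) = +1 since 33585 mod 8 = 1, so (26444/33585) = (+1)^2·(6611/33585); sign now +1
reciprocity: (6611/33585) = +1·(33585/6611) since 6611 mod 4 = 3, 33585 mod 4 = 1; sign now +1
(33585/6611) = (530/6611)   [reduce mod 6611]
530 = 2^1·265; (2/6611) = -1 since 6611 mod 8 = 3, so (530/6611) = (-1)^1·(265/6611); sign now -1
reciprocity: (265/6611) = +1·(6611/265) since 265 mod 4 = 1, 6611 mod 4 = 3; sign now -1
(6611/265) = (251/265)   [reduce mod 265]
reciprocity: (251/265) = +1·(265/251) since 251 mod 4 = 3, 265 mod 4 = 1; sign now -1
(265/251) = (14/251)   [reduce mod 251]
14 = 2^1·7; (2/251) = -1 since 251 mod 8 = 3, so (14/251) = (-1)^1·(7/251); sign now +1
reciprocity: (7/251) = -1·(251/7) since 7 mod 4 = 3, 251 mod 4 = 3; sign now -1
(251/7) = (6/7)   [reduce mod 7]
6 = 2^1·3; (2/7) = +1 since 7 mod 8 = 7, so (6/7) = (+1)^1·(3/7); sign now -1
reciprocity: (3/7) = -1·(7/3) since 3 mod 4 = 3, 7 mod 4 = 3; sign now +1
(7/3) = (1/3)   [reduce mod 3]
(1/3) = 1; final value = sign = +1

1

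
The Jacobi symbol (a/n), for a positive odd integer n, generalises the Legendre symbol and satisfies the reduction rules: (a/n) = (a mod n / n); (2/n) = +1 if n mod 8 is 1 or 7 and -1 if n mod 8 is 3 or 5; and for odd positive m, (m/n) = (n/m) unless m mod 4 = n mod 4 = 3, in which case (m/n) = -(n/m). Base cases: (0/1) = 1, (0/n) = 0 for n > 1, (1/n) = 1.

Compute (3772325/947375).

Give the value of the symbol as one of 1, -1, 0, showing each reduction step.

(3772325/947375) = (930200/947375)   [reduce mod 947375]
930200 = 2^3·116275; (2/947375) = +1 since 947375 mod 8 = 7, so (930200/947375) = (+1)^3·(116275/947375); sign now +1
reciprocity: (116275/947375) = -1·(947375/116275) since 116275 mod 4 = 3, 947375 mod 4 = 3; sign now -1
(947375/116275) = (17175/116275)   [reduce mod 116275]
reciprocity: (17175/116275) = -1·(116275/17175) since 17175 mod 4 = 3, 116275 mod 4 = 3; sign now +1
(116275/17175) = (13225/17175)   [reduce mod 17175]
reciprocity: (13225/17175) = +1·(17175/13225) since 13225 mod 4 = 1, 17175 mod 4 = 3; sign now +1
(17175/13225) = (3950/13225)   [reduce mod 13225]
3950 = 2^1·1975; (2/13225) = +1 since 13225 mod 8 = 1, so (3950/13225) = (+1)^1·(1975/13225); sign now +1
reciprocity: (1975/13225) = +1·(13225/1975) since 1975 mod 4 = 3, 13225 mod 4 = 1; sign now +1
(13225/1975) = (1375/1975)   [reduce mod 1975]
reciprocity: (1375/1975) = -1·(1975/1375) since 1375 mod 4 = 3, 1975 mod 4 = 3; sign now -1
(1975/1375) = (600/1375)   [reduce mod 1375]
600 = 2^3·75; (2/1375) = +1 since 1375 mod 8 = 7, so (600/1375) = (+1)^3·(75/1375); sign now -1
reciprocity: (75/1375) = -1·(1375/75) since 75 mod 4 = 3, 1375 mod 4 = 3; sign now +1
(1375/75) = (25/75)   [reduce mod 75]
reciprocity: (25/75) = +1·(75/25) since 25 mod 4 = 1, 75 mod 4 = 3; sign now +1
(75/25) = (0/25)   [reduce mod 25]
(0/25) = 0   [gcd(a, n) > 1]; final value = 0

0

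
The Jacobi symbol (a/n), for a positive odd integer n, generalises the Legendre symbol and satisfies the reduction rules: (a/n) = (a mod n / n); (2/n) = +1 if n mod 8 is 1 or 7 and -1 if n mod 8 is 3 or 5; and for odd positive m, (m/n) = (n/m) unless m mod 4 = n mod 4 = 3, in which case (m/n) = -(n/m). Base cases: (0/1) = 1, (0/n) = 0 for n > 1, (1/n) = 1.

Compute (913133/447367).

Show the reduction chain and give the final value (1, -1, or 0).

-1

(913133/447367) = (18399/447367)   [reduce mod 447367]
reciprocity: (18399/447367) = -1·(447367/18399) since 18399 mod 4 = 3, 447367 mod 4 = 3; sign now -1
(447367/18399) = (5791/18399)   [reduce mod 18399]
reciprocity: (5791/18399) = -1·(18399/5791) since 5791 mod 4 = 3, 18399 mod 4 = 3; sign now +1
(18399/5791) = (1026/5791)   [reduce mod 5791]
1026 = 2^1·513; (2/5791) = +1 since 5791 mod 8 = 7, so (1026/5791) = (+1)^1·(513/5791); sign now +1
reciprocity: (513/5791) = +1·(5791/513) since 513 mod 4 = 1, 5791 mod 4 = 3; sign now +1
(5791/513) = (148/513)   [reduce mod 513]
148 = 2^2·37; (2/513) = +1 since 513 mod 8 = 1, so (148/513) = (+1)^2·(37/513); sign now +1
reciprocity: (37/513) = +1·(513/37) since 37 mod 4 = 1, 513 mod 4 = 1; sign now +1
(513/37) = (32/37)   [reduce mod 37]
32 = 2^5·1; (2/37) = -1 since 37 mod 8 = 5, so (32/37) = (-1)^5·(1/37); sign now -1
(1/37) = 1; final value = sign = -1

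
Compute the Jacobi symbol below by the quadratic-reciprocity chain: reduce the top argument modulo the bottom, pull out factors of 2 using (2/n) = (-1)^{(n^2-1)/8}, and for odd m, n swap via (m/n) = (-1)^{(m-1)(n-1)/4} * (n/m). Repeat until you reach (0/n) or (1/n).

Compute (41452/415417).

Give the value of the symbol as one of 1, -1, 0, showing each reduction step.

41452 = 2^2·10363; (2/415417) = +1 since 415417 mod 8 = 1, so (41452/415417) = (+1)^2·(10363/415417); sign now +1
reciprocity: (10363/415417) = +1·(415417/10363) since 10363 mod 4 = 3, 415417 mod 4 = 1; sign now +1
(415417/10363) = (897/10363)   [reduce mod 10363]
reciprocity: (897/10363) = +1·(10363/897) since 897 mod 4 = 1, 10363 mod 4 = 3; sign now +1
(10363/897) = (496/897)   [reduce mod 897]
496 = 2^4·31; (2/897) = +1 since 897 mod 8 = 1, so (496/897) = (+1)^4·(31/897); sign now +1
reciprocity: (31/897) = +1·(897/31) since 31 mod 4 = 3, 897 mod 4 = 1; sign now +1
(897/31) = (29/31)   [reduce mod 31]
reciprocity: (29/31) = +1·(31/29) since 29 mod 4 = 1, 31 mod 4 = 3; sign now +1
(31/29) = (2/29)   [reduce mod 29]
2 = 2^1·1; (2/29) = -1 since 29 mod 8 = 5, so (2/29) = (-1)^1·(1/29); sign now -1
(1/29) = 1; final value = sign = -1

-1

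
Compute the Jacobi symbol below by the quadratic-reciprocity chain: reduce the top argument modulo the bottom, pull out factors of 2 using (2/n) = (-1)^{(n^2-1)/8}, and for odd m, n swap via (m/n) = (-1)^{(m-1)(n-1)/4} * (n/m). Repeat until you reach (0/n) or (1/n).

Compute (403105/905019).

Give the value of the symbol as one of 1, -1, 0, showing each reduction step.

-1

reciprocity: (403105/905019) = +1·(905019/403105) since 403105 mod 4 = 1, 905019 mod 4 = 3; sign now +1
(905019/403105) = (98809/403105)   [reduce mod 403105]
reciprocity: (98809/403105) = +1·(403105/98809) since 98809 mod 4 = 1, 403105 mod 4 = 1; sign now +1
(403105/98809) = (7869/98809)   [reduce mod 98809]
reciprocity: (7869/98809) = +1·(98809/7869) since 7869 mod 4 = 1, 98809 mod 4 = 1; sign now +1
(98809/7869) = (4381/7869)   [reduce mod 7869]
reciprocity: (4381/7869) = +1·(7869/4381) since 4381 mod 4 = 1, 7869 mod 4 = 1; sign now +1
(7869/4381) = (3488/4381)   [reduce mod 4381]
3488 = 2^5·109; (2/4381) = -1 since 4381 mod 8 = 5, so (3488/4381) = (-1)^5·(109/4381); sign now -1
reciprocity: (109/4381) = +1·(4381/109) since 109 mod 4 = 1, 4381 mod 4 = 1; sign now -1
(4381/109) = (21/109)   [reduce mod 109]
reciprocity: (21/109) = +1·(109/21) since 21 mod 4 = 1, 109 mod 4 = 1; sign now -1
(109/21) = (4/21)   [reduce mod 21]
4 = 2^2·1; (2/21) = -1 since 21 mod 8 = 5, so (4/21) = (-1)^2·(1/21); sign now -1
(1/21) = 1; final value = sign = -1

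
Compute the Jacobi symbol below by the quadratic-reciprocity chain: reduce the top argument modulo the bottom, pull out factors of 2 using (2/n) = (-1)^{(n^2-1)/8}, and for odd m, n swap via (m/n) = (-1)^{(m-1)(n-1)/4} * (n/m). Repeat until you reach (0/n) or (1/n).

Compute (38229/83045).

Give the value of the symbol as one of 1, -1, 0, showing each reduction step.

reciprocity: (38229/83045) = +1·(83045/38229) since 38229 mod 4 = 1, 83045 mod 4 = 1; sign now +1
(83045/38229) = (6587/38229)   [reduce mod 38229]
reciprocity: (6587/38229) = +1·(38229/6587) since 6587 mod 4 = 3, 38229 mod 4 = 1; sign now +1
(38229/6587) = (5294/6587)   [reduce mod 6587]
5294 = 2^1·2647; (2/6587) = -1 since 6587 mod 8 = 3, so (5294/6587) = (-1)^1·(2647/6587); sign now -1
reciprocity: (2647/6587) = -1·(6587/2647) since 2647 mod 4 = 3, 6587 mod 4 = 3; sign now +1
(6587/2647) = (1293/2647)   [reduce mod 2647]
reciprocity: (1293/2647) = +1·(2647/1293) since 1293 mod 4 = 1, 2647 mod 4 = 3; sign now +1
(2647/1293) = (61/1293)   [reduce mod 1293]
reciprocity: (61/1293) = +1·(1293/61) since 61 mod 4 = 1, 1293 mod 4 = 1; sign now +1
(1293/61) = (12/61)   [reduce mod 61]
12 = 2^2·3; (2/61) = -1 since 61 mod 8 = 5, so (12/61) = (-1)^2·(3/61); sign now +1
reciprocity: (3/61) = +1·(61/3) since 3 mod 4 = 3, 61 mod 4 = 1; sign now +1
(61/3) = (1/3)   [reduce mod 3]
(1/3) = 1; final value = sign = +1

1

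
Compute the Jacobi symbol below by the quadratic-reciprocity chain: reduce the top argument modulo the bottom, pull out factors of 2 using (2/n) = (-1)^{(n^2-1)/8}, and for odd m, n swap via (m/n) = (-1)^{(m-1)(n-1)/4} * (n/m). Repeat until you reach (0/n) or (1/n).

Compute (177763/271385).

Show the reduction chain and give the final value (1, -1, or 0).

flip (177763/271385) -> (271385/177763): both odd, 177763 mod 4 = 3, 271385 mod 4 = 1, so the flip contributes +1; sign now +1
(271385/177763): 271385 mod 177763 = 93622, so (271385/177763) = (93622/177763)
factor out 2^1: 93622 = 2^1·46811; with 177763 mod 8 = 3, (2/177763) = -1; sign now -1; continue with (46811/177763)
flip (46811/177763) -> (177763/46811): both odd, 46811 mod 4 = 3, 177763 mod 4 = 3, so the flip contributes -1; sign now +1
(177763/46811): 177763 mod 46811 = 37330, so (177763/46811) = (37330/46811)
factor out 2^1: 37330 = 2^1·18665; with 46811 mod 8 = 3, (2/46811) = -1; sign now -1; continue with (18665/46811)
flip (18665/46811) -> (46811/18665): both odd, 18665 mod 4 = 1, 46811 mod 4 = 3, so the flip contributes +1; sign now -1
(46811/18665): 46811 mod 18665 = 9481, so (46811/18665) = (9481/18665)
flip (9481/18665) -> (18665/9481): both odd, 9481 mod 4 = 1, 18665 mod 4 = 1, so the flip contributes +1; sign now -1
(18665/9481): 18665 mod 9481 = 9184, so (18665/9481) = (9184/9481)
factor out 2^5: 9184 = 2^5·287; with 9481 mod 8 = 1, (2/9481) = +1; sign now -1; continue with (287/9481)
flip (287/9481) -> (9481/287): both odd, 287 mod 4 = 3, 9481 mod 4 = 1, so the flip contributes +1; sign now -1
(9481/287): 9481 mod 287 = 10, so (9481/287) = (10/287)
factor out 2^1: 10 = 2^1·5; with 287 mod 8 = 7, (2/287) = +1; sign now -1; continue with (5/287)
flip (5/287) -> (287/5): both odd, 5 mod 4 = 1, 287 mod 4 = 3, so the flip contributes +1; sign now -1
(287/5): 287 mod 5 = 2, so (287/5) = (2/5)
factor out 2^1: 2 = 2^1·1; with 5 mod 8 = 5, (2/5) = -1; sign now +1; continue with (1/5)
reached (1/5) = 1, so the symbol is +1

1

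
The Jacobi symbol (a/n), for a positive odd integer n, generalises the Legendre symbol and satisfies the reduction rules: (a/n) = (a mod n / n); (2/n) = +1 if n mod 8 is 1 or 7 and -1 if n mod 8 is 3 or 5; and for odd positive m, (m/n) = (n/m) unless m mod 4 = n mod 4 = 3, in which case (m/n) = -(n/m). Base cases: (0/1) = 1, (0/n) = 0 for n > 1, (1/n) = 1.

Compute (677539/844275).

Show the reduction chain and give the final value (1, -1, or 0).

1

flip (677539/844275) -> (844275/677539): both odd, 677539 mod 4 = 3, 844275 mod 4 = 3, so the flip contributes -1; sign now -1
(844275/677539): 844275 mod 677539 = 166736, so (844275/677539) = (166736/677539)
factor out 2^4: 166736 = 2^4·10421; with 677539 mod 8 = 3, (2/677539) = -1; sign now -1; continue with (10421/677539)
flip (10421/677539) -> (677539/10421): both odd, 10421 mod 4 = 1, 677539 mod 4 = 3, so the flip contributes +1; sign now -1
(677539/10421): 677539 mod 10421 = 174, so (677539/10421) = (174/10421)
factor out 2^1: 174 = 2^1·87; with 10421 mod 8 = 5, (2/10421) = -1; sign now +1; continue with (87/10421)
flip (87/10421) -> (10421/87): both odd, 87 mod 4 = 3, 10421 mod 4 = 1, so the flip contributes +1; sign now +1
(10421/87): 10421 mod 87 = 68, so (10421/87) = (68/87)
factor out 2^2: 68 = 2^2·17; with 87 mod 8 = 7, (2/87) = +1; sign now +1; continue with (17/87)
flip (17/87) -> (87/17): both odd, 17 mod 4 = 1, 87 mod 4 = 3, so the flip contributes +1; sign now +1
(87/17): 87 mod 17 = 2, so (87/17) = (2/17)
factor out 2^1: 2 = 2^1·1; with 17 mod 8 = 1, (2/17) = +1; sign now +1; continue with (1/17)
reached (1/17) = 1, so the symbol is +1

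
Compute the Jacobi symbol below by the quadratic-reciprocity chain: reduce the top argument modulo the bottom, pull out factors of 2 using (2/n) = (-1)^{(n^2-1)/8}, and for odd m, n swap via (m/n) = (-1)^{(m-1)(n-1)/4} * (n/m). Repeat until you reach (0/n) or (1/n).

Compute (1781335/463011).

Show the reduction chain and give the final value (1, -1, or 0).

(1781335/463011): 1781335 mod 463011 = 392302, so (1781335/463011) = (392302/463011)
factor out 2^1: 392302 = 2^1·196151; with 463011 mod 8 = 3, (2/463011) = -1; sign now -1; continue with (196151/463011)
flip (196151/463011) -> (463011/196151): both odd, 196151 mod 4 = 3, 463011 mod 4 = 3, so the flip contributes -1; sign now +1
(463011/196151): 463011 mod 196151 = 70709, so (463011/196151) = (70709/196151)
flip (70709/196151) -> (196151/70709): both odd, 70709 mod 4 = 1, 196151 mod 4 = 3, so the flip contributes +1; sign now +1
(196151/70709): 196151 mod 70709 = 54733, so (196151/70709) = (54733/70709)
flip (54733/70709) -> (70709/54733): both odd, 54733 mod 4 = 1, 70709 mod 4 = 1, so the flip contributes +1; sign now +1
(70709/54733): 70709 mod 54733 = 15976, so (70709/54733) = (15976/54733)
factor out 2^3: 15976 = 2^3·1997; with 54733 mod 8 = 5, (2/54733) = -1; sign now -1; continue with (1997/54733)
flip (1997/54733) -> (54733/1997): both odd, 1997 mod 4 = 1, 54733 mod 4 = 1, so the flip contributes +1; sign now -1
(54733/1997): 54733 mod 1997 = 814, so (54733/1997) = (814/1997)
factor out 2^1: 814 = 2^1·407; with 1997 mod 8 = 5, (2/1997) = -1; sign now +1; continue with (407/1997)
flip (407/1997) -> (1997/407): both odd, 407 mod 4 = 3, 1997 mod 4 = 1, so the flip contributes +1; sign now +1
(1997/407): 1997 mod 407 = 369, so (1997/407) = (369/407)
flip (369/407) -> (407/369): both odd, 369 mod 4 = 1, 407 mod 4 = 3, so the flip contributes +1; sign now +1
(407/369): 407 mod 369 = 38, so (407/369) = (38/369)
factor out 2^1: 38 = 2^1·19; with 369 mod 8 = 1, (2/369) = +1; sign now +1; continue with (19/369)
flip (19/369) -> (369/19): both odd, 19 mod 4 = 3, 369 mod 4 = 1, so the flip contributes +1; sign now +1
(369/19): 369 mod 19 = 8, so (369/19) = (8/19)
factor out 2^3: 8 = 2^3·1; with 19 mod 8 = 3, (2/19) = -1; sign now -1; continue with (1/19)
reached (1/19) = 1, so the symbol is -1

-1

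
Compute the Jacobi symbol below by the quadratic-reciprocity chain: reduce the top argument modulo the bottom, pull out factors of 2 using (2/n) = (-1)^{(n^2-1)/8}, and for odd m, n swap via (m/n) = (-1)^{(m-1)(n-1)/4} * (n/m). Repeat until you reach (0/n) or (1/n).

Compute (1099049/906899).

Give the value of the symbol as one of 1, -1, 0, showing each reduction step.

0

(1099049/906899) = (192150/906899)   [reduce mod 906899]
192150 = 2^1·96075; (2/906899) = -1 since 906899 mod 8 = 3, so (192150/906899) = (-1)^1·(96075/906899); sign now -1
reciprocity: (96075/906899) = -1·(906899/96075) since 96075 mod 4 = 3, 906899 mod 4 = 3; sign now +1
(906899/96075) = (42224/96075)   [reduce mod 96075]
42224 = 2^4·2639; (2/96075) = -1 since 96075 mod 8 = 3, so (42224/96075) = (-1)^4·(2639/96075); sign now +1
reciprocity: (2639/96075) = -1·(96075/2639) since 2639 mod 4 = 3, 96075 mod 4 = 3; sign now -1
(96075/2639) = (1071/2639)   [reduce mod 2639]
reciprocity: (1071/2639) = -1·(2639/1071) since 1071 mod 4 = 3, 2639 mod 4 = 3; sign now +1
(2639/1071) = (497/1071)   [reduce mod 1071]
reciprocity: (497/1071) = +1·(1071/497) since 497 mod 4 = 1, 1071 mod 4 = 3; sign now +1
(1071/497) = (77/497)   [reduce mod 497]
reciprocity: (77/497) = +1·(497/77) since 77 mod 4 = 1, 497 mod 4 = 1; sign now +1
(497/77) = (35/77)   [reduce mod 77]
reciprocity: (35/77) = +1·(77/35) since 35 mod 4 = 3, 77 mod 4 = 1; sign now +1
(77/35) = (7/35)   [reduce mod 35]
reciprocity: (7/35) = -1·(35/7) since 7 mod 4 = 3, 35 mod 4 = 3; sign now -1
(35/7) = (0/7)   [reduce mod 7]
(0/7) = 0   [gcd(a, n) > 1]; final value = 0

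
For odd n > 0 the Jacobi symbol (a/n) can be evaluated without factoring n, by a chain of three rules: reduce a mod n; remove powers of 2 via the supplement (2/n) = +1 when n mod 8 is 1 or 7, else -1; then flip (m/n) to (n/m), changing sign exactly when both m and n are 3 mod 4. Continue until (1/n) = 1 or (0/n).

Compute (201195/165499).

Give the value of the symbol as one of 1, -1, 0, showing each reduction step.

(201195/165499) = (35696/165499)   [reduce mod 165499]
35696 = 2^4·2231; (2/165499) = -1 since 165499 mod 8 = 3, so (35696/165499) = (-1)^4·(2231/165499); sign now +1
reciprocity: (2231/165499) = -1·(165499/2231) since 2231 mod 4 = 3, 165499 mod 4 = 3; sign now -1
(165499/2231) = (405/2231)   [reduce mod 2231]
reciprocity: (405/2231) = +1·(2231/405) since 405 mod 4 = 1, 2231 mod 4 = 3; sign now -1
(2231/405) = (206/405)   [reduce mod 405]
206 = 2^1·103; (2/405) = -1 since 405 mod 8 = 5, so (206/405) = (-1)^1·(103/405); sign now +1
reciprocity: (103/405) = +1·(405/103) since 103 mod 4 = 3, 405 mod 4 = 1; sign now +1
(405/103) = (96/103)   [reduce mod 103]
96 = 2^5·3; (2/103) = +1 since 103 mod 8 = 7, so (96/103) = (+1)^5·(3/103); sign now +1
reciprocity: (3/103) = -1·(103/3) since 3 mod 4 = 3, 103 mod 4 = 3; sign now -1
(103/3) = (1/3)   [reduce mod 3]
(1/3) = 1; final value = sign = -1

-1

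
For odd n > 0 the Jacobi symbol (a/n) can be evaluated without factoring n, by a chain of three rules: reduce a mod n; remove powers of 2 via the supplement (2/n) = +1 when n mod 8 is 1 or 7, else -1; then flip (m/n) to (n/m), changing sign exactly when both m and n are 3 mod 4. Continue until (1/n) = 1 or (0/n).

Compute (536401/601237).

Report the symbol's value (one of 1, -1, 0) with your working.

reciprocity: (536401/601237) = +1·(601237/536401) since 536401 mod 4 = 1, 601237 mod 4 = 1; sign now +1
(601237/536401) = (64836/536401)   [reduce mod 536401]
64836 = 2^2·16209; (2/536401) = +1 since 536401 mod 8 = 1, so (64836/536401) = (+1)^2·(16209/536401); sign now +1
reciprocity: (16209/536401) = +1·(536401/16209) since 16209 mod 4 = 1, 536401 mod 4 = 1; sign now +1
(536401/16209) = (1504/16209)   [reduce mod 16209]
1504 = 2^5·47; (2/16209) = +1 since 16209 mod 8 = 1, so (1504/16209) = (+1)^5·(47/16209); sign now +1
reciprocity: (47/16209) = +1·(16209/47) since 47 mod 4 = 3, 16209 mod 4 = 1; sign now +1
(16209/47) = (41/47)   [reduce mod 47]
reciprocity: (41/47) = +1·(47/41) since 41 mod 4 = 1, 47 mod 4 = 3; sign now +1
(47/41) = (6/41)   [reduce mod 41]
6 = 2^1·3; (2/41) = +1 since 41 mod 8 = 1, so (6/41) = (+1)^1·(3/41); sign now +1
reciprocity: (3/41) = +1·(41/3) since 3 mod 4 = 3, 41 mod 4 = 1; sign now +1
(41/3) = (2/3)   [reduce mod 3]
2 = 2^1·1; (2/3) = -1 since 3 mod 8 = 3, so (2/3) = (-1)^1·(1/3); sign now -1
(1/3) = 1; final value = sign = -1

-1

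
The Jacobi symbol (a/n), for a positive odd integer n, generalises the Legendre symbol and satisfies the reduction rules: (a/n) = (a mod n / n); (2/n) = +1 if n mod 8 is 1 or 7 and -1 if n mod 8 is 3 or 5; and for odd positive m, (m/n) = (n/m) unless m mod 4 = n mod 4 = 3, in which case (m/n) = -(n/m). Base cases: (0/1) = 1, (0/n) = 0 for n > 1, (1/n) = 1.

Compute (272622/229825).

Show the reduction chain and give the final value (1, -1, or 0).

(272622/229825) = (42797/229825)   [reduce mod 229825]
reciprocity: (42797/229825) = +1·(229825/42797) since 42797 mod 4 = 1, 229825 mod 4 = 1; sign now +1
(229825/42797) = (15840/42797)   [reduce mod 42797]
15840 = 2^5·495; (2/42797) = -1 since 42797 mod 8 = 5, so (15840/42797) = (-1)^5·(495/42797); sign now -1
reciprocity: (495/42797) = +1·(42797/495) since 495 mod 4 = 3, 42797 mod 4 = 1; sign now -1
(42797/495) = (227/495)   [reduce mod 495]
reciprocity: (227/495) = -1·(495/227) since 227 mod 4 = 3, 495 mod 4 = 3; sign now +1
(495/227) = (41/227)   [reduce mod 227]
reciprocity: (41/227) = +1·(227/41) since 41 mod 4 = 1, 227 mod 4 = 3; sign now +1
(227/41) = (22/41)   [reduce mod 41]
22 = 2^1·11; (2/41) = +1 since 41 mod 8 = 1, so (22/41) = (+1)^1·(11/41); sign now +1
reciprocity: (11/41) = +1·(41/11) since 11 mod 4 = 3, 41 mod 4 = 1; sign now +1
(41/11) = (8/11)   [reduce mod 11]
8 = 2^3·1; (2/11) = -1 since 11 mod 8 = 3, so (8/11) = (-1)^3·(1/11); sign now -1
(1/11) = 1; final value = sign = -1

-1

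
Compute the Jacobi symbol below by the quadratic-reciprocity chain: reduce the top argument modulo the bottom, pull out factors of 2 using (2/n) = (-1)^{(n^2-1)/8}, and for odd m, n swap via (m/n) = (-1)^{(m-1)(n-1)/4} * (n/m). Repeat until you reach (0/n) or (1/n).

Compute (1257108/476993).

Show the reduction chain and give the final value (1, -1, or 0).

(1257108/476993) = (303122/476993)   [reduce mod 476993]
303122 = 2^1·151561; (2/476993) = +1 since 476993 mod 8 = 1, so (303122/476993) = (+1)^1·(151561/476993); sign now +1
reciprocity: (151561/476993) = +1·(476993/151561) since 151561 mod 4 = 1, 476993 mod 4 = 1; sign now +1
(476993/151561) = (22310/151561)   [reduce mod 151561]
22310 = 2^1·11155; (2/151561) = +1 since 151561 mod 8 = 1, so (22310/151561) = (+1)^1·(11155/151561); sign now +1
reciprocity: (11155/151561) = +1·(151561/11155) since 11155 mod 4 = 3, 151561 mod 4 = 1; sign now +1
(151561/11155) = (6546/11155)   [reduce mod 11155]
6546 = 2^1·3273; (2/11155) = -1 since 11155 mod 8 = 3, so (6546/11155) = (-1)^1·(3273/11155); sign now -1
reciprocity: (3273/11155) = +1·(11155/3273) since 3273 mod 4 = 1, 11155 mod 4 = 3; sign now -1
(11155/3273) = (1336/3273)   [reduce mod 3273]
1336 = 2^3·167; (2/3273) = +1 since 3273 mod 8 = 1, so (1336/3273) = (+1)^3·(167/3273); sign now -1
reciprocity: (167/3273) = +1·(3273/167) since 167 mod 4 = 3, 3273 mod 4 = 1; sign now -1
(3273/167) = (100/167)   [reduce mod 167]
100 = 2^2·25; (2/167) = +1 since 167 mod 8 = 7, so (100/167) = (+1)^2·(25/167); sign now -1
reciprocity: (25/167) = +1·(167/25) since 25 mod 4 = 1, 167 mod 4 = 3; sign now -1
(167/25) = (17/25)   [reduce mod 25]
reciprocity: (17/25) = +1·(25/17) since 17 mod 4 = 1, 25 mod 4 = 1; sign now -1
(25/17) = (8/17)   [reduce mod 17]
8 = 2^3·1; (2/17) = +1 since 17 mod 8 = 1, so (8/17) = (+1)^3·(1/17); sign now -1
(1/17) = 1; final value = sign = -1

-1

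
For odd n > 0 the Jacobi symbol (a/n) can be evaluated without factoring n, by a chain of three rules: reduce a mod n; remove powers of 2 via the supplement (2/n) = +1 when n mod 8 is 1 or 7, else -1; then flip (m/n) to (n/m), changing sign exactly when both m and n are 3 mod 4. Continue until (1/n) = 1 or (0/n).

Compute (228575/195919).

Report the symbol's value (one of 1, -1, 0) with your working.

1

(228575/195919) = (32656/195919)   [reduce mod 195919]
32656 = 2^4·2041; (2/195919) = +1 since 195919 mod 8 = 7, so (32656/195919) = (+1)^4·(2041/195919); sign now +1
reciprocity: (2041/195919) = +1·(195919/2041) since 2041 mod 4 = 1, 195919 mod 4 = 3; sign now +1
(195919/2041) = (2024/2041)   [reduce mod 2041]
2024 = 2^3·253; (2/2041) = +1 since 2041 mod 8 = 1, so (2024/2041) = (+1)^3·(253/2041); sign now +1
reciprocity: (253/2041) = +1·(2041/253) since 253 mod 4 = 1, 2041 mod 4 = 1; sign now +1
(2041/253) = (17/253)   [reduce mod 253]
reciprocity: (17/253) = +1·(253/17) since 17 mod 4 = 1, 253 mod 4 = 1; sign now +1
(253/17) = (15/17)   [reduce mod 17]
reciprocity: (15/17) = +1·(17/15) since 15 mod 4 = 3, 17 mod 4 = 1; sign now +1
(17/15) = (2/15)   [reduce mod 15]
2 = 2^1·1; (2/15) = +1 since 15 mod 8 = 7, so (2/15) = (+1)^1·(1/15); sign now +1
(1/15) = 1; final value = sign = +1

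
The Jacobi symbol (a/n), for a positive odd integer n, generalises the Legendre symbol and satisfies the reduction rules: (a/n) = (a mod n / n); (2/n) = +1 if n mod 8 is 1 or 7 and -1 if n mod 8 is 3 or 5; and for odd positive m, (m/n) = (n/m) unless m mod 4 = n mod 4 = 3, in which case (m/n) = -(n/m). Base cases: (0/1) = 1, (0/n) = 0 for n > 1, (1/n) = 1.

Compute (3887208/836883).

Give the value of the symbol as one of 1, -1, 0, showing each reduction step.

(3887208/836883): 3887208 mod 836883 = 539676, so (3887208/836883) = (539676/836883)
factor out 2^2: 539676 = 2^2·134919; with 836883 mod 8 = 3, (2/836883) = -1; sign now +1; continue with (134919/836883)
flip (134919/836883) -> (836883/134919): both odd, 134919 mod 4 = 3, 836883 mod 4 = 3, so the flip contributes -1; sign now -1
(836883/134919): 836883 mod 134919 = 27369, so (836883/134919) = (27369/134919)
flip (27369/134919) -> (134919/27369): both odd, 27369 mod 4 = 1, 134919 mod 4 = 3, so the flip contributes +1; sign now -1
(134919/27369): 134919 mod 27369 = 25443, so (134919/27369) = (25443/27369)
flip (25443/27369) -> (27369/25443): both odd, 25443 mod 4 = 3, 27369 mod 4 = 1, so the flip contributes +1; sign now -1
(27369/25443): 27369 mod 25443 = 1926, so (27369/25443) = (1926/25443)
factor out 2^1: 1926 = 2^1·963; with 25443 mod 8 = 3, (2/25443) = -1; sign now +1; continue with (963/25443)
flip (963/25443) -> (25443/963): both odd, 963 mod 4 = 3, 25443 mod 4 = 3, so the flip contributes -1; sign now -1
(25443/963): 25443 mod 963 = 405, so (25443/963) = (405/963)
flip (405/963) -> (963/405): both odd, 405 mod 4 = 1, 963 mod 4 = 3, so the flip contributes +1; sign now -1
(963/405): 963 mod 405 = 153, so (963/405) = (153/405)
flip (153/405) -> (405/153): both odd, 153 mod 4 = 1, 405 mod 4 = 1, so the flip contributes +1; sign now -1
(405/153): 405 mod 153 = 99, so (405/153) = (99/153)
flip (99/153) -> (153/99): both odd, 99 mod 4 = 3, 153 mod 4 = 1, so the flip contributes +1; sign now -1
(153/99): 153 mod 99 = 54, so (153/99) = (54/99)
factor out 2^1: 54 = 2^1·27; with 99 mod 8 = 3, (2/99) = -1; sign now +1; continue with (27/99)
flip (27/99) -> (99/27): both odd, 27 mod 4 = 3, 99 mod 4 = 3, so the flip contributes -1; sign now -1
(99/27): 99 mod 27 = 18, so (99/27) = (18/27)
factor out 2^1: 18 = 2^1·9; with 27 mod 8 = 3, (2/27) = -1; sign now +1; continue with (9/27)
flip (9/27) -> (27/9): both odd, 9 mod 4 = 1, 27 mod 4 = 3, so the flip contributes +1; sign now +1
(27/9): 27 mod 9 = 0, so (27/9) = (0/9)
reached (0/9); gcd(a, n) > 1, so (0/9) = 0 and the symbol is 0

0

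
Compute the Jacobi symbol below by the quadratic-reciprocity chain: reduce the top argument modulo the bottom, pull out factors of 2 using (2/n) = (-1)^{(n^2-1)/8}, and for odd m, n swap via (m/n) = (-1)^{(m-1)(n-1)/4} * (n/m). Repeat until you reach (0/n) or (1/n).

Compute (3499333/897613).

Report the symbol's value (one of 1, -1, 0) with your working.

(3499333/897613): 3499333 mod 897613 = 806494, so (3499333/897613) = (806494/897613)
factor out 2^1: 806494 = 2^1·403247; with 897613 mod 8 = 5, (2/897613) = -1; sign now -1; continue with (403247/897613)
flip (403247/897613) -> (897613/403247): both odd, 403247 mod 4 = 3, 897613 mod 4 = 1, so the flip contributes +1; sign now -1
(897613/403247): 897613 mod 403247 = 91119, so (897613/403247) = (91119/403247)
flip (91119/403247) -> (403247/91119): both odd, 91119 mod 4 = 3, 403247 mod 4 = 3, so the flip contributes -1; sign now +1
(403247/91119): 403247 mod 91119 = 38771, so (403247/91119) = (38771/91119)
flip (38771/91119) -> (91119/38771): both odd, 38771 mod 4 = 3, 91119 mod 4 = 3, so the flip contributes -1; sign now -1
(91119/38771): 91119 mod 38771 = 13577, so (91119/38771) = (13577/38771)
flip (13577/38771) -> (38771/13577): both odd, 13577 mod 4 = 1, 38771 mod 4 = 3, so the flip contributes +1; sign now -1
(38771/13577): 38771 mod 13577 = 11617, so (38771/13577) = (11617/13577)
flip (11617/13577) -> (13577/11617): both odd, 11617 mod 4 = 1, 13577 mod 4 = 1, so the flip contributes +1; sign now -1
(13577/11617): 13577 mod 11617 = 1960, so (13577/11617) = (1960/11617)
factor out 2^3: 1960 = 2^3·245; with 11617 mod 8 = 1, (2/11617) = +1; sign now -1; continue with (245/11617)
flip (245/11617) -> (11617/245): both odd, 245 mod 4 = 1, 11617 mod 4 = 1, so the flip contributes +1; sign now -1
(11617/245): 11617 mod 245 = 102, so (11617/245) = (102/245)
factor out 2^1: 102 = 2^1·51; with 245 mod 8 = 5, (2/245) = -1; sign now +1; continue with (51/245)
flip (51/245) -> (245/51): both odd, 51 mod 4 = 3, 245 mod 4 = 1, so the flip contributes +1; sign now +1
(245/51): 245 mod 51 = 41, so (245/51) = (41/51)
flip (41/51) -> (51/41): both odd, 41 mod 4 = 1, 51 mod 4 = 3, so the flip contributes +1; sign now +1
(51/41): 51 mod 41 = 10, so (51/41) = (10/41)
factor out 2^1: 10 = 2^1·5; with 41 mod 8 = 1, (2/41) = +1; sign now +1; continue with (5/41)
flip (5/41) -> (41/5): both odd, 5 mod 4 = 1, 41 mod 4 = 1, so the flip contributes +1; sign now +1
(41/5): 41 mod 5 = 1, so (41/5) = (1/5)
reached (1/5) = 1, so the symbol is +1

1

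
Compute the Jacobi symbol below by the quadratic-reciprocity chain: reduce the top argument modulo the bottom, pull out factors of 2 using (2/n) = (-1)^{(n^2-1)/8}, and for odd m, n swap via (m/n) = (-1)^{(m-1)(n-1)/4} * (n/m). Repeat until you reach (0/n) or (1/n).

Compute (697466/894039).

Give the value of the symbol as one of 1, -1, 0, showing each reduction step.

-1

factor out 2^1: 697466 = 2^1·348733; with 894039 mod 8 = 7, (2/894039) = +1; sign now +1; continue with (348733/894039)
flip (348733/894039) -> (894039/348733): both odd, 348733 mod 4 = 1, 894039 mod 4 = 3, so the flip contributes +1; sign now +1
(894039/348733): 894039 mod 348733 = 196573, so (894039/348733) = (196573/348733)
flip (196573/348733) -> (348733/196573): both odd, 196573 mod 4 = 1, 348733 mod 4 = 1, so the flip contributes +1; sign now +1
(348733/196573): 348733 mod 196573 = 152160, so (348733/196573) = (152160/196573)
factor out 2^5: 152160 = 2^5·4755; with 196573 mod 8 = 5, (2/196573) = -1; sign now -1; continue with (4755/196573)
flip (4755/196573) -> (196573/4755): both odd, 4755 mod 4 = 3, 196573 mod 4 = 1, so the flip contributes +1; sign now -1
(196573/4755): 196573 mod 4755 = 1618, so (196573/4755) = (1618/4755)
factor out 2^1: 1618 = 2^1·809; with 4755 mod 8 = 3, (2/4755) = -1; sign now +1; continue with (809/4755)
flip (809/4755) -> (4755/809): both odd, 809 mod 4 = 1, 4755 mod 4 = 3, so the flip contributes +1; sign now +1
(4755/809): 4755 mod 809 = 710, so (4755/809) = (710/809)
factor out 2^1: 710 = 2^1·355; with 809 mod 8 = 1, (2/809) = +1; sign now +1; continue with (355/809)
flip (355/809) -> (809/355): both odd, 355 mod 4 = 3, 809 mod 4 = 1, so the flip contributes +1; sign now +1
(809/355): 809 mod 355 = 99, so (809/355) = (99/355)
flip (99/355) -> (355/99): both odd, 99 mod 4 = 3, 355 mod 4 = 3, so the flip contributes -1; sign now -1
(355/99): 355 mod 99 = 58, so (355/99) = (58/99)
factor out 2^1: 58 = 2^1·29; with 99 mod 8 = 3, (2/99) = -1; sign now +1; continue with (29/99)
flip (29/99) -> (99/29): both odd, 29 mod 4 = 1, 99 mod 4 = 3, so the flip contributes +1; sign now +1
(99/29): 99 mod 29 = 12, so (99/29) = (12/29)
factor out 2^2: 12 = 2^2·3; with 29 mod 8 = 5, (2/29) = -1; sign now +1; continue with (3/29)
flip (3/29) -> (29/3): both odd, 3 mod 4 = 3, 29 mod 4 = 1, so the flip contributes +1; sign now +1
(29/3): 29 mod 3 = 2, so (29/3) = (2/3)
factor out 2^1: 2 = 2^1·1; with 3 mod 8 = 3, (2/3) = -1; sign now -1; continue with (1/3)
reached (1/3) = 1, so the symbol is -1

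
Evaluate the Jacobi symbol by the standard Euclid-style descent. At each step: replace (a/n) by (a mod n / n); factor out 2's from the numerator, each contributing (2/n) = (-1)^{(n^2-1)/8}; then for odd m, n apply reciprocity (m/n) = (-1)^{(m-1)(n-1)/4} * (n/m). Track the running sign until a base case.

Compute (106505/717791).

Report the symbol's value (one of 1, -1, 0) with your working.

0

flip (106505/717791) -> (717791/106505): both odd, 106505 mod 4 = 1, 717791 mod 4 = 3, so the flip contributes +1; sign now +1
(717791/106505): 717791 mod 106505 = 78761, so (717791/106505) = (78761/106505)
flip (78761/106505) -> (106505/78761): both odd, 78761 mod 4 = 1, 106505 mod 4 = 1, so the flip contributes +1; sign now +1
(106505/78761): 106505 mod 78761 = 27744, so (106505/78761) = (27744/78761)
factor out 2^5: 27744 = 2^5·867; with 78761 mod 8 = 1, (2/78761) = +1; sign now +1; continue with (867/78761)
flip (867/78761) -> (78761/867): both odd, 867 mod 4 = 3, 78761 mod 4 = 1, so the flip contributes +1; sign now +1
(78761/867): 78761 mod 867 = 731, so (78761/867) = (731/867)
flip (731/867) -> (867/731): both odd, 731 mod 4 = 3, 867 mod 4 = 3, so the flip contributes -1; sign now -1
(867/731): 867 mod 731 = 136, so (867/731) = (136/731)
factor out 2^3: 136 = 2^3·17; with 731 mod 8 = 3, (2/731) = -1; sign now +1; continue with (17/731)
flip (17/731) -> (731/17): both odd, 17 mod 4 = 1, 731 mod 4 = 3, so the flip contributes +1; sign now +1
(731/17): 731 mod 17 = 0, so (731/17) = (0/17)
reached (0/17); gcd(a, n) > 1, so (0/17) = 0 and the symbol is 0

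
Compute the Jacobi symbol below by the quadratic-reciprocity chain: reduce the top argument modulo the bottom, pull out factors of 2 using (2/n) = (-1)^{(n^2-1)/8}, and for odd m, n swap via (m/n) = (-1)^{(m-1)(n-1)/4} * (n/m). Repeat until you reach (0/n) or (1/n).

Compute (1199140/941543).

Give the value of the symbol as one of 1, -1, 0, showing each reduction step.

1

(1199140/941543): 1199140 mod 941543 = 257597, so (1199140/941543) = (257597/941543)
flip (257597/941543) -> (941543/257597): both odd, 257597 mod 4 = 1, 941543 mod 4 = 3, so the flip contributes +1; sign now +1
(941543/257597): 941543 mod 257597 = 168752, so (941543/257597) = (168752/257597)
factor out 2^4: 168752 = 2^4·10547; with 257597 mod 8 = 5, (2/257597) = -1; sign now +1; continue with (10547/257597)
flip (10547/257597) -> (257597/10547): both odd, 10547 mod 4 = 3, 257597 mod 4 = 1, so the flip contributes +1; sign now +1
(257597/10547): 257597 mod 10547 = 4469, so (257597/10547) = (4469/10547)
flip (4469/10547) -> (10547/4469): both odd, 4469 mod 4 = 1, 10547 mod 4 = 3, so the flip contributes +1; sign now +1
(10547/4469): 10547 mod 4469 = 1609, so (10547/4469) = (1609/4469)
flip (1609/4469) -> (4469/1609): both odd, 1609 mod 4 = 1, 4469 mod 4 = 1, so the flip contributes +1; sign now +1
(4469/1609): 4469 mod 1609 = 1251, so (4469/1609) = (1251/1609)
flip (1251/1609) -> (1609/1251): both odd, 1251 mod 4 = 3, 1609 mod 4 = 1, so the flip contributes +1; sign now +1
(1609/1251): 1609 mod 1251 = 358, so (1609/1251) = (358/1251)
factor out 2^1: 358 = 2^1·179; with 1251 mod 8 = 3, (2/1251) = -1; sign now -1; continue with (179/1251)
flip (179/1251) -> (1251/179): both odd, 179 mod 4 = 3, 1251 mod 4 = 3, so the flip contributes -1; sign now +1
(1251/179): 1251 mod 179 = 177, so (1251/179) = (177/179)
flip (177/179) -> (179/177): both odd, 177 mod 4 = 1, 179 mod 4 = 3, so the flip contributes +1; sign now +1
(179/177): 179 mod 177 = 2, so (179/177) = (2/177)
factor out 2^1: 2 = 2^1·1; with 177 mod 8 = 1, (2/177) = +1; sign now +1; continue with (1/177)
reached (1/177) = 1, so the symbol is +1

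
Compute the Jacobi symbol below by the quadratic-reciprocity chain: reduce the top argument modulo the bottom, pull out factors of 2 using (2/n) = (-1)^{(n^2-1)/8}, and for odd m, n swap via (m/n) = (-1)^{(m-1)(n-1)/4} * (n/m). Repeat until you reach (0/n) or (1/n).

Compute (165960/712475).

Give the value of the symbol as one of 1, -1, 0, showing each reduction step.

165960 = 2^3·20745; (2/712475) = -1 since 712475 mod 8 = 3, so (165960/712475) = (-1)^3·(20745/712475); sign now -1
reciprocity: (20745/712475) = +1·(712475/20745) since 20745 mod 4 = 1, 712475 mod 4 = 3; sign now -1
(712475/20745) = (7145/20745)   [reduce mod 20745]
reciprocity: (7145/20745) = +1·(20745/7145) since 7145 mod 4 = 1, 20745 mod 4 = 1; sign now -1
(20745/7145) = (6455/7145)   [reduce mod 7145]
reciprocity: (6455/7145) = +1·(7145/6455) since 6455 mod 4 = 3, 7145 mod 4 = 1; sign now -1
(7145/6455) = (690/6455)   [reduce mod 6455]
690 = 2^1·345; (2/6455) = +1 since 6455 mod 8 = 7, so (690/6455) = (+1)^1·(345/6455); sign now -1
reciprocity: (345/6455) = +1·(6455/345) since 345 mod 4 = 1, 6455 mod 4 = 3; sign now -1
(6455/345) = (245/345)   [reduce mod 345]
reciprocity: (245/345) = +1·(345/245) since 245 mod 4 = 1, 345 mod 4 = 1; sign now -1
(345/245) = (100/245)   [reduce mod 245]
100 = 2^2·25; (2/245) = -1 since 245 mod 8 = 5, so (100/245) = (-1)^2·(25/245); sign now -1
reciprocity: (25/245) = +1·(245/25) since 25 mod 4 = 1, 245 mod 4 = 1; sign now -1
(245/25) = (20/25)   [reduce mod 25]
20 = 2^2·5; (2/25) = +1 since 25 mod 8 = 1, so (20/25) = (+1)^2·(5/25); sign now -1
reciprocity: (5/25) = +1·(25/5) since 5 mod 4 = 1, 25 mod 4 = 1; sign now -1
(25/5) = (0/5)   [reduce mod 5]
(0/5) = 0   [gcd(a, n) > 1]; final value = 0

0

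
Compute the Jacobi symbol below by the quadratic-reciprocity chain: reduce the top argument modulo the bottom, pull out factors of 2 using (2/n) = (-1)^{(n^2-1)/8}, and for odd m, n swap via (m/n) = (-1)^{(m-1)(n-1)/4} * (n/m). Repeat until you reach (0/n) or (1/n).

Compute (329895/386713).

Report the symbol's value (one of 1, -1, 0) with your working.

1

flip (329895/386713) -> (386713/329895): both odd, 329895 mod 4 = 3, 386713 mod 4 = 1, so the flip contributes +1; sign now +1
(386713/329895): 386713 mod 329895 = 56818, so (386713/329895) = (56818/329895)
factor out 2^1: 56818 = 2^1·28409; with 329895 mod 8 = 7, (2/329895) = +1; sign now +1; continue with (28409/329895)
flip (28409/329895) -> (329895/28409): both odd, 28409 mod 4 = 1, 329895 mod 4 = 3, so the flip contributes +1; sign now +1
(329895/28409): 329895 mod 28409 = 17396, so (329895/28409) = (17396/28409)
factor out 2^2: 17396 = 2^2·4349; with 28409 mod 8 = 1, (2/28409) = +1; sign now +1; continue with (4349/28409)
flip (4349/28409) -> (28409/4349): both odd, 4349 mod 4 = 1, 28409 mod 4 = 1, so the flip contributes +1; sign now +1
(28409/4349): 28409 mod 4349 = 2315, so (28409/4349) = (2315/4349)
flip (2315/4349) -> (4349/2315): both odd, 2315 mod 4 = 3, 4349 mod 4 = 1, so the flip contributes +1; sign now +1
(4349/2315): 4349 mod 2315 = 2034, so (4349/2315) = (2034/2315)
factor out 2^1: 2034 = 2^1·1017; with 2315 mod 8 = 3, (2/2315) = -1; sign now -1; continue with (1017/2315)
flip (1017/2315) -> (2315/1017): both odd, 1017 mod 4 = 1, 2315 mod 4 = 3, so the flip contributes +1; sign now -1
(2315/1017): 2315 mod 1017 = 281, so (2315/1017) = (281/1017)
flip (281/1017) -> (1017/281): both odd, 281 mod 4 = 1, 1017 mod 4 = 1, so the flip contributes +1; sign now -1
(1017/281): 1017 mod 281 = 174, so (1017/281) = (174/281)
factor out 2^1: 174 = 2^1·87; with 281 mod 8 = 1, (2/281) = +1; sign now -1; continue with (87/281)
flip (87/281) -> (281/87): both odd, 87 mod 4 = 3, 281 mod 4 = 1, so the flip contributes +1; sign now -1
(281/87): 281 mod 87 = 20, so (281/87) = (20/87)
factor out 2^2: 20 = 2^2·5; with 87 mod 8 = 7, (2/87) = +1; sign now -1; continue with (5/87)
flip (5/87) -> (87/5): both odd, 5 mod 4 = 1, 87 mod 4 = 3, so the flip contributes +1; sign now -1
(87/5): 87 mod 5 = 2, so (87/5) = (2/5)
factor out 2^1: 2 = 2^1·1; with 5 mod 8 = 5, (2/5) = -1; sign now +1; continue with (1/5)
reached (1/5) = 1, so the symbol is +1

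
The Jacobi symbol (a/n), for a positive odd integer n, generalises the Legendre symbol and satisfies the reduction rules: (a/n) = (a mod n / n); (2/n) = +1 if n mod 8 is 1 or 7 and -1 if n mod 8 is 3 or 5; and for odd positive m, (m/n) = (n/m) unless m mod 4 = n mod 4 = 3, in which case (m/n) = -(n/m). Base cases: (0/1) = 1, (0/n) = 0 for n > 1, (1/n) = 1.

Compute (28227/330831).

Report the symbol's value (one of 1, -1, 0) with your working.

0

reciprocity: (28227/330831) = -1·(330831/28227) since 28227 mod 4 = 3, 330831 mod 4 = 3; sign now -1
(330831/28227) = (20334/28227)   [reduce mod 28227]
20334 = 2^1·10167; (2/28227) = -1 since 28227 mod 8 = 3, so (20334/28227) = (-1)^1·(10167/28227); sign now +1
reciprocity: (10167/28227) = -1·(28227/10167) since 10167 mod 4 = 3, 28227 mod 4 = 3; sign now -1
(28227/10167) = (7893/10167)   [reduce mod 10167]
reciprocity: (7893/10167) = +1·(10167/7893) since 7893 mod 4 = 1, 10167 mod 4 = 3; sign now -1
(10167/7893) = (2274/7893)   [reduce mod 7893]
2274 = 2^1·1137; (2/7893) = -1 since 7893 mod 8 = 5, so (2274/7893) = (-1)^1·(1137/7893); sign now +1
reciprocity: (1137/7893) = +1·(7893/1137) since 1137 mod 4 = 1, 7893 mod 4 = 1; sign now +1
(7893/1137) = (1071/1137)   [reduce mod 1137]
reciprocity: (1071/1137) = +1·(1137/1071) since 1071 mod 4 = 3, 1137 mod 4 = 1; sign now +1
(1137/1071) = (66/1071)   [reduce mod 1071]
66 = 2^1·33; (2/1071) = +1 since 1071 mod 8 = 7, so (66/1071) = (+1)^1·(33/1071); sign now +1
reciprocity: (33/1071) = +1·(1071/33) since 33 mod 4 = 1, 1071 mod 4 = 3; sign now +1
(1071/33) = (15/33)   [reduce mod 33]
reciprocity: (15/33) = +1·(33/15) since 15 mod 4 = 3, 33 mod 4 = 1; sign now +1
(33/15) = (3/15)   [reduce mod 15]
reciprocity: (3/15) = -1·(15/3) since 3 mod 4 = 3, 15 mod 4 = 3; sign now -1
(15/3) = (0/3)   [reduce mod 3]
(0/3) = 0   [gcd(a, n) > 1]; final value = 0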